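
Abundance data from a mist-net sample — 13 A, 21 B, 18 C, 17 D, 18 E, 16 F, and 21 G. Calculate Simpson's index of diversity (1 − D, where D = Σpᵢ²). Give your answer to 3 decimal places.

0.854

Total N = 13+21+18+17+18+16+21 = 124, so the proportions are 0.10484, 0.16935, 0.14516, 0.1371, 0.14516, 0.12903, 0.16935 (working shown to 5 dp, full precision carried).
D = 0.10484² + 0.16935² + 0.14516² + 0.1371² + 0.14516² + 0.12903² + 0.16935² = 0.01099 + 0.02868 + 0.02107 + 0.01880 + 0.02107 + 0.01665 + 0.02868 = 0.14594.
So 1 − D = 0.85406, i.e. 0.854 to 3 decimal places.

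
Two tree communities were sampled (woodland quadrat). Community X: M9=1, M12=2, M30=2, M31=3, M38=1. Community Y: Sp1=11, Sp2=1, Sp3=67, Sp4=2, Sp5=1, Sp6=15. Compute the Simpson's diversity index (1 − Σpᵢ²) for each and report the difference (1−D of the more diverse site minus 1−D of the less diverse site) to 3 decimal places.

0.280

Community X: N=9, proportions 0.11111, 0.22222, 0.22222, 0.33333, 0.11111, giving 1−D = 0.76543 (working shown to 5 dp, full precision carried).
Community Y: N=97, proportions 0.1134, 0.01031, 0.69072, 0.02062, 0.01031, 0.15464, giving 1−D = 0.48549.
Difference = |0.76543 − 0.48549| = 0.27994, i.e. 0.280 to 3 decimal places.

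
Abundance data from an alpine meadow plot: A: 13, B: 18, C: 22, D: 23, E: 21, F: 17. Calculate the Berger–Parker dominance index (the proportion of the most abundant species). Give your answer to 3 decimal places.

Total N = 13+18+22+23+21+17 = 114, so the proportions are 0.11404, 0.15789, 0.19298, 0.20175, 0.18421, 0.14912 (working shown to 5 dp, full precision carried).
The largest proportion is 0.20175, i.e. d = 0.202 to 3 decimal places.

0.202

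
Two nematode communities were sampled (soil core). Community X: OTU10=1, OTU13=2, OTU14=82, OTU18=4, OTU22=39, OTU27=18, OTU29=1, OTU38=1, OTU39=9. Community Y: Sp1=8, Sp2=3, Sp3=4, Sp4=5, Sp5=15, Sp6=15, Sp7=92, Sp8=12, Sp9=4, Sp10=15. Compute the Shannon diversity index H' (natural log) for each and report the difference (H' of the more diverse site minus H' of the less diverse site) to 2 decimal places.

Community X: N=157, proportions 0.0064, 0.0127, 0.5223, 0.0255, 0.2484, 0.1146, 0.0064, 0.0064, 0.0573, giving H' = 1.3431 (working shown to 4 dp, full precision carried).
Community Y: N=173, proportions 0.0462, 0.0173, 0.0231, 0.0289, 0.0867, 0.0867, 0.5318, 0.0694, 0.0231, 0.0867, giving H' = 1.6460.
Difference = |1.3431 − 1.6460| = 0.3029, i.e. 0.30 to 2 decimal places.

0.30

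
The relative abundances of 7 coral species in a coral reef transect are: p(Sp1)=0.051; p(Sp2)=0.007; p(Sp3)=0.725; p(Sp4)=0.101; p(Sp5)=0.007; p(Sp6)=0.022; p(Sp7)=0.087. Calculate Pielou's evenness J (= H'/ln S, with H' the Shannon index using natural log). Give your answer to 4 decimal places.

H' = −Σ pᵢ ln pᵢ = −((-0.151772) + (-0.034733) + (-0.233148) + (-0.231556) + (-0.034733) + (-0.083968) + (-0.212441)) = 0.982351 (working shown to 6 dp, full precision carried).
With S = 7 species, ln S = 1.945910, so J = 0.982351/1.945910 = 0.504828, i.e. 0.5048 to 4 decimal places.

0.5048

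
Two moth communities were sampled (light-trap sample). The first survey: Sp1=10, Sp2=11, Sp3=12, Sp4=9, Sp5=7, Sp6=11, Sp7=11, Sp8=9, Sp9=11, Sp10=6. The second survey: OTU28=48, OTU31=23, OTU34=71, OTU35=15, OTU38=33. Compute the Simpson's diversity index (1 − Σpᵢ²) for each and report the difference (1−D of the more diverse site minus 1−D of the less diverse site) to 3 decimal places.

0.151

The first survey: N=97, proportions 0.103093, 0.113402, 0.123711, 0.092784, 0.072165, 0.113402, 0.113402, 0.092784, 0.113402, 0.061856, giving 1−D = 0.896376 (working shown to 6 dp, full precision carried).
The second survey: N=190, proportions 0.252632, 0.121053, 0.373684, 0.078947, 0.173684, giving 1−D = 0.745485.
Difference = |0.896376 − 0.745485| = 0.150891, i.e. 0.151 to 3 decimal places.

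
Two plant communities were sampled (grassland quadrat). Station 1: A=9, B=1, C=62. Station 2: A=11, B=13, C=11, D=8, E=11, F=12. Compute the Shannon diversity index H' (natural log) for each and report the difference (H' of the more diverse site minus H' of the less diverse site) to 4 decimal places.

1.3335

Station 1: N=72, proportions 0.125, 0.013889, 0.861111, giving H' = 0.448092 (working shown to 6 dp, full precision carried).
Station 2: N=66, proportions 0.166667, 0.19697, 0.166667, 0.121212, 0.166667, 0.181818, giving H' = 1.781635.
Difference = |0.448092 − 1.781635| = 1.333543, i.e. 1.3335 to 4 decimal places.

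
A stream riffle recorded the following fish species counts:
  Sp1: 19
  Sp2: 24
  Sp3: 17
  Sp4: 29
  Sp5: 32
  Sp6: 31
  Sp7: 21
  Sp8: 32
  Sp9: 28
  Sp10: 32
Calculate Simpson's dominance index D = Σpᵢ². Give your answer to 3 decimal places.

0.104

Total N = 19+24+17+29+32+31+21+32+28+32 = 265, so the proportions are 0.0717, 0.09057, 0.06415, 0.10943, 0.12075, 0.11698, 0.07925, 0.12075, 0.10566, 0.12075 (working shown to 5 dp, full precision carried).
D = 0.0717² + 0.09057² + 0.06415² + 0.10943² + 0.12075² + 0.11698² + 0.07925² + 0.12075² + 0.10566² + 0.12075² = 0.00514 + 0.00820 + 0.00412 + 0.01198 + 0.01458 + 0.01368 + 0.00628 + 0.01458 + 0.01116 + 0.01458 = 0.10431.
To 3 decimal places, D = 0.104.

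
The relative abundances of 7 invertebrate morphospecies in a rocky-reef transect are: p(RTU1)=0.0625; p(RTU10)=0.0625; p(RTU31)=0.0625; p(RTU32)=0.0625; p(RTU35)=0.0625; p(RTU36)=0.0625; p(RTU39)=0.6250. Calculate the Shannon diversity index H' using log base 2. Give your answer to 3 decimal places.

Each pᵢ log₂ pᵢ term (working shown to 5 dp, full precision carried): 0.0625×(-4.00000)=-0.25000, 0.0625×(-4.00000)=-0.25000, 0.0625×(-4.00000)=-0.25000, 0.0625×(-4.00000)=-0.25000, 0.0625×(-4.00000)=-0.25000, 0.0625×(-4.00000)=-0.25000, 0.625×(-0.67807)=-0.42379.
Sum = -1.92379, so H' = 1.924.

1.924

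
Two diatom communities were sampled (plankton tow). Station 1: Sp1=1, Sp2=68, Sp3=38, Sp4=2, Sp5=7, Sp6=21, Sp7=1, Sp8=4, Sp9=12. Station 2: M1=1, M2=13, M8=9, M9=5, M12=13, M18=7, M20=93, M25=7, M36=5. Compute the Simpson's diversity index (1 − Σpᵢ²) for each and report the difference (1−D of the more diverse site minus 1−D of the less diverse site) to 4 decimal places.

0.1102

Station 1: N=154, proportions 0.0064935, 0.4415584, 0.2467532, 0.012987, 0.0454545, 0.1363636, 0.0064935, 0.025974, 0.0779221, giving 1−D = 0.7164783 (working shown to 7 dp, full precision carried).
Station 2: N=153, proportions 0.0065359, 0.0849673, 0.0588235, 0.0326797, 0.0849673, 0.0457516, 0.6078431, 0.0457516, 0.0326797, giving 1−D = 0.6062625.
Difference = |0.7164783 − 0.6062625| = 0.1102158, i.e. 0.1102 to 4 decimal places.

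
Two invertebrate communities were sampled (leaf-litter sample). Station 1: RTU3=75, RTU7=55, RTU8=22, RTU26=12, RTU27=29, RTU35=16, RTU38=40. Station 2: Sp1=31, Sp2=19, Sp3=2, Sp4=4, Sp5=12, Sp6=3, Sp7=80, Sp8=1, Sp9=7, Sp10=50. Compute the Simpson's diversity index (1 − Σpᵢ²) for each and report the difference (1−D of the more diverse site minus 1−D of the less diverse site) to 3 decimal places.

Station 1: N=249, proportions 0.3012, 0.22088, 0.08835, 0.04819, 0.11647, 0.06426, 0.16064, giving 1−D = 0.80686 (working shown to 5 dp, full precision carried).
Station 2: N=209, proportions 0.14833, 0.09091, 0.00957, 0.01914, 0.05742, 0.01435, 0.38278, 0.00478, 0.03349, 0.23923, giving 1−D = 0.76088.
Difference = |0.80686 − 0.76088| = 0.04598, i.e. 0.046 to 3 decimal places.

0.046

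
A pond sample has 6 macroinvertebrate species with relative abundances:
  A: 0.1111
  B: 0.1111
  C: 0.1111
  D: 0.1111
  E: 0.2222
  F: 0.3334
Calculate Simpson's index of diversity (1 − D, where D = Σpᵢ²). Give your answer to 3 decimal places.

D = 0.1111² + 0.1111² + 0.1111² + 0.1111² + 0.2222² + 0.3334² = 0.01234 + 0.01234 + 0.01234 + 0.01234 + 0.04937 + 0.11116 = 0.20990 (working shown to 5 dp, full precision carried).
So 1 − D = 0.79010, i.e. 0.790 to 3 decimal places.

0.790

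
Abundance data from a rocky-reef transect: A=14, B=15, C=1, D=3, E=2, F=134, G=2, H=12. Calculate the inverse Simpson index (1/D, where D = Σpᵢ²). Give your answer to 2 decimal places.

Total N = 14+15+1+3+2+134+2+12 = 183, so the proportions are 0.0765, 0.08197, 0.00546, 0.01639, 0.01093, 0.73224, 0.01093, 0.06557 (working shown to 5 dp, full precision carried).
D = 0.0765² + 0.08197² + 0.00546² + 0.01639² + 0.01093² + 0.73224² + 0.01093² + 0.06557² = 0.00585 + 0.00672 + 0.00003 + 0.00027 + 0.00012 + 0.53618 + 0.00012 + 0.00430 = 0.55358.
So 1/D = 1.8064, i.e. 1.81 to 2 decimal places.

1.81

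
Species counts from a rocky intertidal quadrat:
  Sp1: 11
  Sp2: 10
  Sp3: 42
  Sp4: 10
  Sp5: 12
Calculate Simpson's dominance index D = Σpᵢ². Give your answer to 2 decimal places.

Total N = 11+10+42+10+12 = 85, so the proportions are 0.1294, 0.1176, 0.4941, 0.1176, 0.1412 (working shown to 4 dp, full precision carried).
D = 0.1294² + 0.1176² + 0.4941² + 0.1176² + 0.1412² = 0.0167 + 0.0138 + 0.2442 + 0.0138 + 0.0199 = 0.3085.
To 2 decimal places, D = 0.31.

0.31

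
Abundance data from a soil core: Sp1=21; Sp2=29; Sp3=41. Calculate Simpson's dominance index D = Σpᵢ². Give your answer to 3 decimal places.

0.358

Total N = 21+29+41 = 91, so the proportions are 0.23077, 0.31868, 0.45055 (working shown to 5 dp, full precision carried).
D = 0.23077² + 0.31868² + 0.45055² = 0.05325 + 0.10156 + 0.20299 = 0.35781.
To 3 decimal places, D = 0.358.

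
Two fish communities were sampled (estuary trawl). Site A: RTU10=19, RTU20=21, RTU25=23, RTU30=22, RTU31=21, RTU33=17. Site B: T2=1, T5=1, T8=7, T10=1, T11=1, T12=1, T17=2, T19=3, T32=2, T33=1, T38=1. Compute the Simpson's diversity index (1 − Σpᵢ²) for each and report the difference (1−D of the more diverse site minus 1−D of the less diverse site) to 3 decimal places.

0.003

Site A: N=123, proportions 0.15447, 0.17073, 0.18699, 0.17886, 0.17073, 0.13821, giving 1−D = 0.83178 (working shown to 5 dp, full precision carried).
Site B: N=21, proportions 0.04762, 0.04762, 0.33333, 0.04762, 0.04762, 0.04762, 0.09524, 0.14286, 0.09524, 0.04762, 0.04762, giving 1−D = 0.83447.
Difference = |0.83178 − 0.83447| = 0.00269, i.e. 0.003 to 3 decimal places.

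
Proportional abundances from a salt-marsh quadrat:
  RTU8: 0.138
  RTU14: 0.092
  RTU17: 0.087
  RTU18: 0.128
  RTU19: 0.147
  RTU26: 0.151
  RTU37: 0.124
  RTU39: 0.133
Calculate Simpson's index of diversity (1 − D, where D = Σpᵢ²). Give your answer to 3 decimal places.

D = 0.138² + 0.092² + 0.087² + 0.128² + 0.147² + 0.151² + 0.124² + 0.133² = 0.01904 + 0.00846 + 0.00757 + 0.01638 + 0.02161 + 0.02280 + 0.01538 + 0.01769 = 0.12894 (working shown to 5 dp, full precision carried).
So 1 − D = 0.87106, i.e. 0.871 to 3 decimal places.

0.871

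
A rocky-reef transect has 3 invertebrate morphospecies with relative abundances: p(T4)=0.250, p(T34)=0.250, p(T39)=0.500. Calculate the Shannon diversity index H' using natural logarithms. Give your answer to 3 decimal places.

1.040

Each pᵢ ln pᵢ term (working shown to 5 dp, full precision carried): 0.25×(-1.38629)=-0.34657, 0.25×(-1.38629)=-0.34657, 0.5×(-0.69315)=-0.34657.
Sum = -1.03972, so H' = 1.040.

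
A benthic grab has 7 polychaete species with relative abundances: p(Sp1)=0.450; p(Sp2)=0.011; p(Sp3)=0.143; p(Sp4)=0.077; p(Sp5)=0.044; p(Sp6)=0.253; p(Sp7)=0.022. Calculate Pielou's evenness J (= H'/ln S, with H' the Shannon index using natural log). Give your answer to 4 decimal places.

H' = −Σ pᵢ ln pᵢ = −((-0.359328) + (-0.049608) + (-0.278122) + (-0.197424) + (-0.137437) + (-0.347715) + (-0.083968)) = 1.453602 (working shown to 6 dp, full precision carried).
With S = 7 species, ln S = 1.945910, so J = 1.453602/1.945910 = 0.747004, i.e. 0.7470 to 4 decimal places.

0.7470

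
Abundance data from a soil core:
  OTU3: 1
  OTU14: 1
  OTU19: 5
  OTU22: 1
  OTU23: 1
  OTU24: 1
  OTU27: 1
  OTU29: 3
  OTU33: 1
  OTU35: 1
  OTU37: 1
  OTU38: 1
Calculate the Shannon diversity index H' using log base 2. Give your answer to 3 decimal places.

3.261

Total N = 1+1+5+1+1+1+1+3+1+1+1+1 = 18, so the proportions are 0.05556, 0.05556, 0.27778, 0.05556, 0.05556, 0.05556, 0.05556, 0.16667, 0.05556, 0.05556, 0.05556, 0.05556 (working shown to 5 dp, full precision carried).
Each pᵢ log₂ pᵢ term: 0.05556×(-4.16993)=-0.23166, 0.05556×(-4.16993)=-0.23166, 0.27778×(-1.84800)=-0.51333, 0.05556×(-4.16993)=-0.23166, 0.05556×(-4.16993)=-0.23166, 0.05556×(-4.16993)=-0.23166, 0.05556×(-4.16993)=-0.23166, 0.16667×(-2.58496)=-0.43083, 0.05556×(-4.16993)=-0.23166, 0.05556×(-4.16993)=-0.23166, 0.05556×(-4.16993)=-0.23166, 0.05556×(-4.16993)=-0.23166.
Sum = -3.26078, so H' = 3.261.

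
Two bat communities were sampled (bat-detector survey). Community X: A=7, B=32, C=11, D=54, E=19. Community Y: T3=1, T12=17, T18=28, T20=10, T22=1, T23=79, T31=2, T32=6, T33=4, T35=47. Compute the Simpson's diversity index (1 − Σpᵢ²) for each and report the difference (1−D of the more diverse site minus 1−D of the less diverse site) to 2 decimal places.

Community X: N=123, proportions 0.0569, 0.2602, 0.0894, 0.439, 0.1545, giving 1−D = 0.7045 (working shown to 4 dp, full precision carried).
Community Y: N=195, proportions 0.0051, 0.0872, 0.1436, 0.0513, 0.0051, 0.4051, 0.0103, 0.0308, 0.0205, 0.241, giving 1−D = 0.7454.
Difference = |0.7045 − 0.7454| = 0.0409, i.e. 0.04 to 2 decimal places.

0.04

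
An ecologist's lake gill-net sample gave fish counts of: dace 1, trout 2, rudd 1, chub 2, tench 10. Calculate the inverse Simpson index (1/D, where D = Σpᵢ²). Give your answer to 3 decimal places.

Total N = 1+2+1+2+10 = 16, so the proportions are 0.0625, 0.125, 0.0625, 0.125, 0.625 (working shown to 6 dp, full precision carried).
D = 0.0625² + 0.125² + 0.0625² + 0.125² + 0.625² = 0.003906 + 0.015625 + 0.003906 + 0.015625 + 0.390625 = 0.429688.
So 1/D = 2.32727, i.e. 2.327 to 3 decimal places.

2.327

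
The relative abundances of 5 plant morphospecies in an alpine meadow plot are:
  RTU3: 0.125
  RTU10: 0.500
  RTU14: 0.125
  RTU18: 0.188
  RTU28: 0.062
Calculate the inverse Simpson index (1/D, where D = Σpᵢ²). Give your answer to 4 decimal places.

D = 0.125² + 0.5² + 0.125² + 0.188² + 0.062² = 0.0156250 + 0.2500000 + 0.0156250 + 0.0353440 + 0.0038440 = 0.3204380 (working shown to 7 dp, full precision carried).
So 1/D = 3.120729, i.e. 3.1207 to 4 decimal places.

3.1207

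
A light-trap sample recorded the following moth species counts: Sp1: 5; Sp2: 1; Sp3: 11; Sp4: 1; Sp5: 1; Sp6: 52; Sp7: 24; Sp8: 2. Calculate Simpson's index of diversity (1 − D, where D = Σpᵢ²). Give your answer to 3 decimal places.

0.635

Total N = 5+1+11+1+1+52+24+2 = 97, so the proportions are 0.05155, 0.01031, 0.1134, 0.01031, 0.01031, 0.53608, 0.24742, 0.02062 (working shown to 5 dp, full precision carried).
D = 0.05155² + 0.01031² + 0.1134² + 0.01031² + 0.01031² + 0.53608² + 0.24742² + 0.02062² = 0.00266 + 0.00011 + 0.01286 + 0.00011 + 0.00011 + 0.28738 + 0.06122 + 0.00043 = 0.36486.
So 1 − D = 0.63514, i.e. 0.635 to 3 decimal places.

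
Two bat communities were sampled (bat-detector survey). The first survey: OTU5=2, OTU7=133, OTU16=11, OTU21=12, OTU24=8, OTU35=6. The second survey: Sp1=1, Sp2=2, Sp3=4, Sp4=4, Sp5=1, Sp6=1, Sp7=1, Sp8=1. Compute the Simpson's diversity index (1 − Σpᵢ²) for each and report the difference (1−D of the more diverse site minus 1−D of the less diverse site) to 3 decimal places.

The first survey: N=172, proportions 0.01163, 0.77326, 0.06395, 0.06977, 0.04651, 0.03488, giving 1−D = 0.38960 (working shown to 5 dp, full precision carried).
The second survey: N=15, proportions 0.06667, 0.13333, 0.26667, 0.26667, 0.06667, 0.06667, 0.06667, 0.06667, giving 1−D = 0.81778.
Difference = |0.38960 − 0.81778| = 0.42818, i.e. 0.428 to 3 decimal places.

0.428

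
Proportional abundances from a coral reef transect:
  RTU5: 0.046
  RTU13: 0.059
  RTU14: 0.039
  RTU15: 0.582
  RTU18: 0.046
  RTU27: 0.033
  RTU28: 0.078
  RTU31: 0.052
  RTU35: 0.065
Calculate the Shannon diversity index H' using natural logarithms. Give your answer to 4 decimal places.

Each pᵢ ln pᵢ term (working shown to 6 dp, full precision carried): 0.046×(-3.079114)=-0.141639, 0.059×(-2.830218)=-0.166983, 0.039×(-3.244194)=-0.126524, 0.582×(-0.541285)=-0.315028, 0.046×(-3.079114)=-0.141639, 0.033×(-3.411248)=-0.112571, 0.078×(-2.551046)=-0.198982, 0.052×(-2.956512)=-0.153739, 0.065×(-2.733368)=-0.177669.
Sum = -1.534773, so H' = 1.5348.

1.5348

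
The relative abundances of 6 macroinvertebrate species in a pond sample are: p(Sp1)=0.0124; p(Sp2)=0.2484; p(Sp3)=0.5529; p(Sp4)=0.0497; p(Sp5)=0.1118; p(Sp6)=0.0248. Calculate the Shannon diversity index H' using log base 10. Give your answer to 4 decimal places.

Each pᵢ log₁₀ pᵢ term (working shown to 6 dp, full precision carried): 0.0124×(-1.906578)=-0.023642, 0.2484×(-0.604848)=-0.150244, 0.5529×(-0.257353)=-0.142291, 0.0497×(-1.303644)=-0.064791, 0.1118×(-0.951558)=-0.106384, 0.0248×(-1.605548)=-0.039818.
Sum = -0.527170, so H' = 0.5272.

0.5272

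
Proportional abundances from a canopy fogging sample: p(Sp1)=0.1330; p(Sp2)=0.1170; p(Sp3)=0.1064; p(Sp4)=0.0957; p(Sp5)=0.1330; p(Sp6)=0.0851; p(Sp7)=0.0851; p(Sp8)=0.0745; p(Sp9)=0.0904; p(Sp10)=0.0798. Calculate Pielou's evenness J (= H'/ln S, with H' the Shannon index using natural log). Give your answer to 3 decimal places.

H' = −Σ pᵢ ln pᵢ = −((-0.26832) + (-0.25103) + (-0.23839) + (-0.22456) + (-0.26832) + (-0.20968) + (-0.20968) + (-0.19347) + (-0.21728) + (-0.20175)) = 2.28249 (working shown to 5 dp, full precision carried).
With S = 10 species, ln S = 2.30259, so J = 2.28249/2.30259 = 0.99127, i.e. 0.991 to 3 decimal places.

0.991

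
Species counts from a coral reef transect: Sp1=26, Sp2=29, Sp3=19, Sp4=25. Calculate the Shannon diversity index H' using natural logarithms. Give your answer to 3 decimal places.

1.375

Total N = 26+29+19+25 = 99, so the proportions are 0.26263, 0.29293, 0.19192, 0.25253 (working shown to 5 dp, full precision carried).
Each pᵢ ln pᵢ term: 0.26263×(-1.33702)=-0.35114, 0.29293×(-1.22782)=-0.35967, 0.19192×(-1.65068)=-0.31680, 0.25253×(-1.37624)=-0.34754.
Sum = -1.37514, so H' = 1.375.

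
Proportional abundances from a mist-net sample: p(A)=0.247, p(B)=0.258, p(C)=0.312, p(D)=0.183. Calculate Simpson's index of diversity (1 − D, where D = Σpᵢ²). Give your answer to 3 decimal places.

D = 0.247² + 0.258² + 0.312² + 0.183² = 0.06101 + 0.06656 + 0.09734 + 0.03349 = 0.25841 (working shown to 5 dp, full precision carried).
So 1 − D = 0.74159, i.e. 0.742 to 3 decimal places.

0.742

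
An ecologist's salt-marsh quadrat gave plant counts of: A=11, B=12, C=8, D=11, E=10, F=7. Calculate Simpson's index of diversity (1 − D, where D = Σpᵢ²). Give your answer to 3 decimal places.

0.828

Total N = 11+12+8+11+10+7 = 59, so the proportions are 0.18644, 0.20339, 0.13559, 0.18644, 0.16949, 0.11864 (working shown to 5 dp, full precision carried).
D = 0.18644² + 0.20339² + 0.13559² + 0.18644² + 0.16949² + 0.11864² = 0.03476 + 0.04137 + 0.01839 + 0.03476 + 0.02873 + 0.01408 = 0.17208.
So 1 − D = 0.82792, i.e. 0.828 to 3 decimal places.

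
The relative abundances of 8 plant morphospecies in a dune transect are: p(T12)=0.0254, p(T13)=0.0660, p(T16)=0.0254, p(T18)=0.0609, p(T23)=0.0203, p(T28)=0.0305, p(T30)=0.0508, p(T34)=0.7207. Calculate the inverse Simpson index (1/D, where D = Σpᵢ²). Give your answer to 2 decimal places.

1.88

D = 0.0254² + 0.066² + 0.0254² + 0.0609² + 0.0203² + 0.0305² + 0.0508² + 0.7207² = 0.00065 + 0.00436 + 0.00065 + 0.00371 + 0.00041 + 0.00093 + 0.00258 + 0.51941 = 0.53269 (working shown to 5 dp, full precision carried).
So 1/D = 1.8773, i.e. 1.88 to 2 decimal places.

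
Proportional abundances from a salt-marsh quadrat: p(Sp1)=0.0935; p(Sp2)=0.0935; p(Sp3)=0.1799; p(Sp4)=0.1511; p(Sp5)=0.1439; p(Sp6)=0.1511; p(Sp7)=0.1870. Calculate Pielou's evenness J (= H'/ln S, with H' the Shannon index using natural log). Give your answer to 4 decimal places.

0.9843

H' = −Σ pᵢ ln pᵢ = −((-0.221576) + (-0.221576) + (-0.308592) + (-0.285551) + (-0.278970) + (-0.285551) + (-0.313533)) = 1.915348 (working shown to 6 dp, full precision carried).
With S = 7 species, ln S = 1.945910, so J = 1.915348/1.945910 = 0.984294, i.e. 0.9843 to 4 decimal places.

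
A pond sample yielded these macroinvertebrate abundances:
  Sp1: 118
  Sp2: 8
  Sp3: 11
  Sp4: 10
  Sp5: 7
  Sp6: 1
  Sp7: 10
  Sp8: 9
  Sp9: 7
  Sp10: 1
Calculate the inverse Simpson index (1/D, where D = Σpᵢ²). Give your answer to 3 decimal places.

2.286

Total N = 118+8+11+10+7+1+10+9+7+1 = 182, so the proportions are 0.648352, 0.043956, 0.06044, 0.054945, 0.038462, 0.005495, 0.054945, 0.049451, 0.038462, 0.005495 (working shown to 6 dp, full precision carried).
D = 0.648352² + 0.043956² + 0.06044² + 0.054945² + 0.038462² + 0.005495² + 0.054945² + 0.049451² + 0.038462² + 0.005495² = 0.420360 + 0.001932 + 0.003653 + 0.003019 + 0.001479 + 0.000030 + 0.003019 + 0.002445 + 0.001479 + 0.000030 = 0.437447.
So 1/D = 2.28599, i.e. 2.286 to 3 decimal places.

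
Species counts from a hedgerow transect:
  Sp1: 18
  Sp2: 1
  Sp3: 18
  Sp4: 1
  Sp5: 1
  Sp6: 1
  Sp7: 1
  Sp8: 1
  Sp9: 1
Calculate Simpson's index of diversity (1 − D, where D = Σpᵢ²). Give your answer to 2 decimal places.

0.65

Total N = 18+1+18+1+1+1+1+1+1 = 43, so the proportions are 0.4186, 0.0233, 0.4186, 0.0233, 0.0233, 0.0233, 0.0233, 0.0233, 0.0233 (working shown to 4 dp, full precision carried).
D = 0.4186² + 0.0233² + 0.4186² + 0.0233² + 0.0233² + 0.0233² + 0.0233² + 0.0233² + 0.0233² = 0.1752 + 0.0005 + 0.1752 + 0.0005 + 0.0005 + 0.0005 + 0.0005 + 0.0005 + 0.0005 = 0.3542.
So 1 − D = 0.6458, i.e. 0.65 to 2 decimal places.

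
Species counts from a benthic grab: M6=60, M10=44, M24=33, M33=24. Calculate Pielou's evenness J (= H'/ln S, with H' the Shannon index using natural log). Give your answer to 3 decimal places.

0.960

Total N = 60+44+33+24 = 161, so the proportions are 0.37267, 0.27329, 0.20497, 0.14907 (working shown to 5 dp, full precision carried).
H' = −Σ pᵢ ln pᵢ = −((-0.36785) + (-0.35452) + (-0.32485) + (-0.28373)) = 1.33095.
With S = 4 species, ln S = 1.38629, so J = 1.33095/1.38629 = 0.96008, i.e. 0.960 to 3 decimal places.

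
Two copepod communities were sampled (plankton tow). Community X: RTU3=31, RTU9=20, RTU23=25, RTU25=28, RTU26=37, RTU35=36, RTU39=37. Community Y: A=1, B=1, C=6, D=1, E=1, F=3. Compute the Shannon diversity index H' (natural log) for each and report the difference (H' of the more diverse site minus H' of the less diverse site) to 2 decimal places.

0.44

Community X: N=214, proportions 0.1449, 0.0935, 0.1168, 0.1308, 0.1729, 0.1682, 0.1729, giving H' = 1.9251 (working shown to 4 dp, full precision carried).
Community Y: N=13, proportions 0.0769, 0.0769, 0.4615, 0.0769, 0.0769, 0.2308, giving H' = 1.4845.
Difference = |1.9251 − 1.4845| = 0.4406, i.e. 0.44 to 2 decimal places.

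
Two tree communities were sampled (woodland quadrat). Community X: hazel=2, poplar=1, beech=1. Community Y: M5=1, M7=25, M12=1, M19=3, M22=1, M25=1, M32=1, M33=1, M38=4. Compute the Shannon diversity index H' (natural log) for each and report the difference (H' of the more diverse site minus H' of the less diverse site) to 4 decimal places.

0.2475

Community X: N=4, proportions 0.5, 0.25, 0.25, giving H' = 1.03972077 (working shown to 8 dp, full precision carried).
Community Y: N=38, proportions 0.02631579, 0.65789474, 0.02631579, 0.07894737, 0.02631579, 0.02631579, 0.02631579, 0.02631579, 0.10526316, giving H' = 1.28724642.
Difference = |1.03972077 − 1.28724642| = 0.24752565, i.e. 0.2475 to 4 decimal places.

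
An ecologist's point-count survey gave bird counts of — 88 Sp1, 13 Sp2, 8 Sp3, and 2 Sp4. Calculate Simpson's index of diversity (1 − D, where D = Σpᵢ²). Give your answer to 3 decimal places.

0.352

Total N = 88+13+8+2 = 111, so the proportions are 0.79279, 0.11712, 0.07207, 0.01802 (working shown to 5 dp, full precision carried).
D = 0.79279² + 0.11712² + 0.07207² + 0.01802² = 0.62852 + 0.01372 + 0.00519 + 0.00032 = 0.64776.
So 1 − D = 0.35224, i.e. 0.352 to 3 decimal places.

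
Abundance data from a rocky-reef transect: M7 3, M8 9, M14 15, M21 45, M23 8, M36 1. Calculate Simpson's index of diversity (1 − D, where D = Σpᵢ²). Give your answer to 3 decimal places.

Total N = 3+9+15+45+8+1 = 81, so the proportions are 0.03704, 0.11111, 0.18519, 0.55556, 0.09877, 0.01235 (working shown to 5 dp, full precision carried).
D = 0.03704² + 0.11111² + 0.18519² + 0.55556² + 0.09877² + 0.01235² = 0.00137 + 0.01235 + 0.03429 + 0.30864 + 0.00975 + 0.00015 = 0.36656.
So 1 − D = 0.63344, i.e. 0.633 to 3 decimal places.

0.633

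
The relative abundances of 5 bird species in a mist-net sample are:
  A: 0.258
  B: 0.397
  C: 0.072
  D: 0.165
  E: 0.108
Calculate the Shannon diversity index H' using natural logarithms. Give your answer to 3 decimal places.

1.443

Each pᵢ ln pᵢ term (working shown to 5 dp, full precision carried): 0.258×(-1.35480)=-0.34954, 0.397×(-0.92382)=-0.36676, 0.072×(-2.63109)=-0.18944, 0.165×(-1.80181)=-0.29730, 0.108×(-2.22562)=-0.24037.
Sum = -1.44340, so H' = 1.443.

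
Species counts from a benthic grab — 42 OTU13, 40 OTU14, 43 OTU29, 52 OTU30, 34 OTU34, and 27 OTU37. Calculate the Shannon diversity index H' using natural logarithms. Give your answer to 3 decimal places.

1.772

Total N = 42+40+43+52+34+27 = 238, so the proportions are 0.17647, 0.16807, 0.18067, 0.21849, 0.14286, 0.11345 (working shown to 5 dp, full precision carried).
Each pᵢ ln pᵢ term: 0.17647×(-1.73460)=-0.30611, 0.16807×(-1.78339)=-0.29973, 0.18067×(-1.71107)=-0.30914, 0.21849×(-1.52103)=-0.33233, 0.14286×(-1.94591)=-0.27799, 0.11345×(-2.17643)=-0.24691.
Sum = -1.77220, so H' = 1.772.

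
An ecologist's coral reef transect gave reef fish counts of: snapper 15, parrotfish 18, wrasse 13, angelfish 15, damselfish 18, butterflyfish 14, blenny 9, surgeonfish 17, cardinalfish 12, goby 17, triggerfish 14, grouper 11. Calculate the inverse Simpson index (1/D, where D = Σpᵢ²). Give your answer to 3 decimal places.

Total N = 15+18+13+15+18+14+9+17+12+17+14+11 = 173, so the proportions are 0.0867052, 0.10404624, 0.07514451, 0.0867052, 0.10404624, 0.08092486, 0.05202312, 0.0982659, 0.06936416, 0.0982659, 0.08092486, 0.06358382 (working shown to 8 dp, full precision carried).
D = 0.0867052² + 0.10404624² + 0.07514451² + 0.0867052² + 0.10404624² + 0.08092486² + 0.05202312² + 0.0982659² + 0.06936416² + 0.0982659² + 0.08092486² + 0.06358382² = 0.00751779 + 0.01082562 + 0.00564670 + 0.00751779 + 0.01082562 + 0.00654883 + 0.00270641 + 0.00965619 + 0.00481139 + 0.00965619 + 0.00654883 + 0.00404290 = 0.08630425.
So 1/D = 11.58691, i.e. 11.587 to 3 decimal places.

11.587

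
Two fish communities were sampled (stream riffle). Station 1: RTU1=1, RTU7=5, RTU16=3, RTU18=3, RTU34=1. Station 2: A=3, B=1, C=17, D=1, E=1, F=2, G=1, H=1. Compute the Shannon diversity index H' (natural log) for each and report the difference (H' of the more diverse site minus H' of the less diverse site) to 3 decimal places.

Station 1: N=13, proportions 0.07692, 0.38462, 0.23077, 0.23077, 0.07692, giving H' = 1.43888 (working shown to 5 dp, full precision carried).
Station 2: N=27, proportions 0.11111, 0.03704, 0.62963, 0.03704, 0.03704, 0.07407, 0.03704, 0.03704, giving H' = 1.33855.
Difference = |1.43888 − 1.33855| = 0.10033, i.e. 0.100 to 3 decimal places.

0.100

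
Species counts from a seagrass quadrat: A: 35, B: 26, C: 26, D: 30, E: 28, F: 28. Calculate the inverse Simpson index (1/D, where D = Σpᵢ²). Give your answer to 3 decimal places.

Total N = 35+26+26+30+28+28 = 173, so the proportions are 0.2023121, 0.150289, 0.150289, 0.1734104, 0.1618497, 0.1618497 (working shown to 7 dp, full precision carried).
D = 0.2023121² + 0.150289² + 0.150289² + 0.1734104² + 0.1618497² + 0.1618497² = 0.0409302 + 0.0225868 + 0.0225868 + 0.0300712 + 0.0261953 + 0.0261953 = 0.1685656.
So 1/D = 5.93241, i.e. 5.932 to 3 decimal places.

5.932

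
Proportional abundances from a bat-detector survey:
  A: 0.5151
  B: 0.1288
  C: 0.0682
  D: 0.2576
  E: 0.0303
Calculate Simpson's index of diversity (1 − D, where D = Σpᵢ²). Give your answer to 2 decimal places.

0.65

D = 0.5151² + 0.1288² + 0.0682² + 0.2576² + 0.0303² = 0.2653 + 0.0166 + 0.0047 + 0.0664 + 0.0009 = 0.3538 (working shown to 4 dp, full precision carried).
So 1 − D = 0.6462, i.e. 0.65 to 2 decimal places.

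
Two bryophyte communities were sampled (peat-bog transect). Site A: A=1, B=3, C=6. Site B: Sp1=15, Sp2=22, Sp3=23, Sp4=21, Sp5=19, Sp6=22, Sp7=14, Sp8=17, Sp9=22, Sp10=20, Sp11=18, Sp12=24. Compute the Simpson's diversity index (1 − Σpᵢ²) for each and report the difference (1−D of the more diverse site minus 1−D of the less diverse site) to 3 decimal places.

Site A: N=10, proportions 0.1, 0.3, 0.6, giving 1−D = 0.54000 (working shown to 5 dp, full precision carried).
Site B: N=237, proportions 0.06329, 0.09283, 0.09705, 0.08861, 0.08017, 0.09283, 0.05907, 0.07173, 0.09283, 0.08439, 0.07595, 0.10127, giving 1−D = 0.91467.
Difference = |0.54000 − 0.91467| = 0.37467, i.e. 0.375 to 3 decimal places.

0.375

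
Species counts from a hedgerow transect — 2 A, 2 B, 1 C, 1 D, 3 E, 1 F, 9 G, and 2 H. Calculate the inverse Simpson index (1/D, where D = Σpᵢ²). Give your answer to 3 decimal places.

4.200

Total N = 2+2+1+1+3+1+9+2 = 21, so the proportions are 0.0952381, 0.0952381, 0.047619, 0.047619, 0.1428571, 0.047619, 0.4285714, 0.0952381 (working shown to 7 dp, full precision carried).
D = 0.0952381² + 0.0952381² + 0.047619² + 0.047619² + 0.1428571² + 0.047619² + 0.4285714² + 0.0952381² = 0.0090703 + 0.0090703 + 0.0022676 + 0.0022676 + 0.0204082 + 0.0022676 + 0.1836735 + 0.0090703 = 0.2380952.
So 1/D = 4.20000, i.e. 4.200 to 3 decimal places.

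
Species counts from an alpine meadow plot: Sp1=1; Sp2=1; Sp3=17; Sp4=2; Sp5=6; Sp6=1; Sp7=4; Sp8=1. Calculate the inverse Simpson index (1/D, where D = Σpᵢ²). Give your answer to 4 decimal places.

Total N = 1+1+17+2+6+1+4+1 = 33, so the proportions are 0.030303, 0.030303, 0.5151515, 0.0606061, 0.1818182, 0.030303, 0.1212121, 0.030303 (working shown to 7 dp, full precision carried).
D = 0.030303² + 0.030303² + 0.5151515² + 0.0606061² + 0.1818182² + 0.030303² + 0.1212121² + 0.030303² = 0.0009183 + 0.0009183 + 0.2653811 + 0.0036731 + 0.0330579 + 0.0009183 + 0.0146924 + 0.0009183 = 0.3204775.
So 1/D = 3.120344, i.e. 3.1203 to 4 decimal places.

3.1203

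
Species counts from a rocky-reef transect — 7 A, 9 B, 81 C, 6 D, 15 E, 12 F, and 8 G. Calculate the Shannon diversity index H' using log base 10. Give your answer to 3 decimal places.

0.607

Total N = 7+9+81+6+15+12+8 = 138, so the proportions are 0.05072, 0.06522, 0.58696, 0.04348, 0.1087, 0.08696, 0.05797 (working shown to 5 dp, full precision carried).
Each pᵢ log₁₀ pᵢ term: 0.05072×(-1.29478)=-0.06568, 0.06522×(-1.18564)=-0.07732, 0.58696×(-0.23139)=-0.13582, 0.04348×(-1.36173)=-0.05921, 0.1087×(-0.96379)=-0.10476, 0.08696×(-1.06070)=-0.09223, 0.05797×(-1.23679)=-0.07170.
Sum = -0.60672, so H' = 0.607.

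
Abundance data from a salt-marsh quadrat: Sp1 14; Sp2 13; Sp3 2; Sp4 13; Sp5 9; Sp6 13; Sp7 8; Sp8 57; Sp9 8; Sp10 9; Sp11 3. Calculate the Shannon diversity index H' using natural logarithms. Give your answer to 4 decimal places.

2.0178

Total N = 14+13+2+13+9+13+8+57+8+9+3 = 149, so the proportions are 0.09396, 0.087248, 0.013423, 0.087248, 0.060403, 0.087248, 0.053691, 0.38255, 0.053691, 0.060403, 0.020134 (working shown to 6 dp, full precision carried).
Each pᵢ ln pᵢ term: 0.09396×(-2.364889)=-0.222204, 0.087248×(-2.438997)=-0.212798, 0.013423×(-4.310799)=-0.057863, 0.087248×(-2.438997)=-0.212798, 0.060403×(-2.806722)=-0.169534, 0.087248×(-2.438997)=-0.212798, 0.053691×(-2.924505)=-0.157020, 0.38255×(-0.960895)=-0.367591, 0.053691×(-2.924505)=-0.157020, 0.060403×(-2.806722)=-0.169534, 0.020134×(-3.905334)=-0.078631.
Sum = -2.017792, so H' = 2.0178.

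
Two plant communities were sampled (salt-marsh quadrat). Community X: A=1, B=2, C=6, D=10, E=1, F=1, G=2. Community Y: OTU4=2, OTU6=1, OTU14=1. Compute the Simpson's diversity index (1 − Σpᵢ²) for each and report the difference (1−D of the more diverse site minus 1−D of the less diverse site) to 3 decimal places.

Community X: N=23, proportions 0.04348, 0.08696, 0.26087, 0.43478, 0.04348, 0.04348, 0.08696, giving 1−D = 0.72212 (working shown to 5 dp, full precision carried).
Community Y: N=4, proportions 0.5, 0.25, 0.25, giving 1−D = 0.62500.
Difference = |0.72212 − 0.62500| = 0.09712, i.e. 0.097 to 3 decimal places.

0.097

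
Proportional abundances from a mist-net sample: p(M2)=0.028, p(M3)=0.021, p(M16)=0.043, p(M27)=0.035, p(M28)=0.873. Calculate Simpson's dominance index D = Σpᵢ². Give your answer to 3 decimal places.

0.766

D = 0.028² + 0.021² + 0.043² + 0.035² + 0.873² = 0.00078 + 0.00044 + 0.00185 + 0.00123 + 0.76213 = 0.76643 (working shown to 5 dp, full precision carried).
To 3 decimal places, D = 0.766.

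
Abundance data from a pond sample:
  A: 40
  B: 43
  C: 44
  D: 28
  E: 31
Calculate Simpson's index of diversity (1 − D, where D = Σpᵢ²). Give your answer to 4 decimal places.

0.7939

Total N = 40+43+44+28+31 = 186, so the proportions are 0.215054, 0.231183, 0.236559, 0.150538, 0.166667 (working shown to 6 dp, full precision carried).
D = 0.215054² + 0.231183² + 0.236559² + 0.150538² + 0.166667² = 0.046248 + 0.053445 + 0.055960 + 0.022662 + 0.027778 = 0.206093.
So 1 − D = 0.793907, i.e. 0.7939 to 4 decimal places.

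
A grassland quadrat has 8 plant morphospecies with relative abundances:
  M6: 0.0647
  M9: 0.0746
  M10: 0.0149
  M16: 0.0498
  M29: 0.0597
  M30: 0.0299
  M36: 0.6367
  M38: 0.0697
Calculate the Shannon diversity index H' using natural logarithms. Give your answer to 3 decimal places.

1.329

Each pᵢ ln pᵢ term (working shown to 5 dp, full precision carried): 0.0647×(-2.73799)=-0.17715, 0.0746×(-2.59561)=-0.19363, 0.0149×(-4.20639)=-0.06268, 0.0498×(-2.99974)=-0.14939, 0.0597×(-2.81842)=-0.16826, 0.0299×(-3.50990)=-0.10495, 0.6367×(-0.45146)=-0.28744, 0.0697×(-2.66355)=-0.18565.
Sum = -1.32914, so H' = 1.329.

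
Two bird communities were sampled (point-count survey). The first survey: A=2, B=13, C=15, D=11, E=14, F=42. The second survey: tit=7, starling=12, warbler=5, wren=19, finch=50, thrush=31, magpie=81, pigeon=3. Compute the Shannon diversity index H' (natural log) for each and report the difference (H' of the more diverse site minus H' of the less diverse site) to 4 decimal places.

0.1150

The first survey: N=97, proportions 0.020619, 0.134021, 0.154639, 0.113402, 0.14433, 0.43299, giving H' = 1.526699 (working shown to 6 dp, full precision carried).
The second survey: N=208, proportions 0.033654, 0.057692, 0.024038, 0.091346, 0.240385, 0.149038, 0.389423, 0.014423, giving H' = 1.641708.
Difference = |1.526699 − 1.641708| = 0.115009, i.e. 0.1150 to 4 decimal places.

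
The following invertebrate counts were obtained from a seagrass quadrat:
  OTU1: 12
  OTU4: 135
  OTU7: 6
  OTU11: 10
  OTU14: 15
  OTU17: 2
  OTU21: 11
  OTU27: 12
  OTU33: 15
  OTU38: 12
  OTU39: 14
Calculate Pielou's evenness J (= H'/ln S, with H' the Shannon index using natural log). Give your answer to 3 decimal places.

0.701

Total N = 12+135+6+10+15+2+11+12+15+12+14 = 244, so the proportions are 0.04918, 0.55328, 0.02459, 0.04098, 0.06148, 0.0082, 0.04508, 0.04918, 0.06148, 0.04918, 0.05738 (working shown to 5 dp, full precision carried).
H' = −Σ pᵢ ln pᵢ = −((-0.14814) + (-0.32748) + (-0.09112) + (-0.13093) + (-0.17146) + (-0.03938) + (-0.13972) + (-0.14814) + (-0.17146) + (-0.14814) + (-0.16399)) = 1.67997.
With S = 11 species, ln S = 2.39790, so J = 1.67997/2.39790 = 0.70060, i.e. 0.701 to 3 decimal places.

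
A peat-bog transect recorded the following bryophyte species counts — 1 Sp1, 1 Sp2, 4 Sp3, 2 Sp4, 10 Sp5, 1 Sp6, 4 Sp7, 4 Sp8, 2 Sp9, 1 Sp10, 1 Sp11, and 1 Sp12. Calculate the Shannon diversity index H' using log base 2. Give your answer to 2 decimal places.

Total N = 1+1+4+2+10+1+4+4+2+1+1+1 = 32, so the proportions are 0.0312, 0.0312, 0.125, 0.0625, 0.3125, 0.0312, 0.125, 0.125, 0.0625, 0.0312, 0.0312, 0.0312 (working shown to 4 dp, full precision carried).
Each pᵢ log₂ pᵢ term: 0.0312×(-5.0000)=-0.1562, 0.0312×(-5.0000)=-0.1562, 0.125×(-3.0000)=-0.3750, 0.0625×(-4.0000)=-0.2500, 0.3125×(-1.6781)=-0.5244, 0.0312×(-5.0000)=-0.1562, 0.125×(-3.0000)=-0.3750, 0.125×(-3.0000)=-0.3750, 0.0625×(-4.0000)=-0.2500, 0.0312×(-5.0000)=-0.1562, 0.0312×(-5.0000)=-0.1562, 0.0312×(-5.0000)=-0.1562.
Sum = -3.0869, so H' = 3.09.

3.09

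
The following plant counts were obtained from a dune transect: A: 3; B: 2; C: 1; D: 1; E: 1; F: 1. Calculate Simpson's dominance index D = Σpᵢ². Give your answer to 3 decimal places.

Total N = 3+2+1+1+1+1 = 9, so the proportions are 0.33333, 0.22222, 0.11111, 0.11111, 0.11111, 0.11111 (working shown to 5 dp, full precision carried).
D = 0.33333² + 0.22222² + 0.11111² + 0.11111² + 0.11111² + 0.11111² = 0.11111 + 0.04938 + 0.01235 + 0.01235 + 0.01235 + 0.01235 = 0.20988.
To 3 decimal places, D = 0.210.

0.210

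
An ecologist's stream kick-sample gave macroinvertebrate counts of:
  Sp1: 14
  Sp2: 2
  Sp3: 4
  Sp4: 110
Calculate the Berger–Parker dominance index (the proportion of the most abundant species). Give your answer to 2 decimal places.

Total N = 14+2+4+110 = 130, so the proportions are 0.1077, 0.0154, 0.0308, 0.8462 (working shown to 4 dp, full precision carried).
The largest proportion is 0.8462, i.e. d = 0.85 to 2 decimal places.

0.85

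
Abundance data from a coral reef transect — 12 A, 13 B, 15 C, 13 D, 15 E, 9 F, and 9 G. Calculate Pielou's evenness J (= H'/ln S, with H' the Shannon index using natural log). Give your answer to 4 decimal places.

0.9906

Total N = 12+13+15+13+15+9+9 = 86, so the proportions are 0.139535, 0.151163, 0.174419, 0.151163, 0.174419, 0.104651, 0.104651 (working shown to 6 dp, full precision carried).
H' = −Σ pᵢ ln pᵢ = −((-0.274806) + (-0.285607) + (-0.304587) + (-0.285607) + (-0.304587) + (-0.236211) + (-0.236211)) = 1.927613.
With S = 7 species, ln S = 1.945910, so J = 1.927613/1.945910 = 0.990597, i.e. 0.9906 to 4 decimal places.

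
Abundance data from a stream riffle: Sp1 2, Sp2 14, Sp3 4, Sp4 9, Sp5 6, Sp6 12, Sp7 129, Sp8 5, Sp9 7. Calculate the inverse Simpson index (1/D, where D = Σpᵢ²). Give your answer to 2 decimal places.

Total N = 2+14+4+9+6+12+129+5+7 = 188, so the proportions are 0.01064, 0.07447, 0.02128, 0.04787, 0.03191, 0.06383, 0.68617, 0.0266, 0.03723 (working shown to 5 dp, full precision carried).
D = 0.01064² + 0.07447² + 0.02128² + 0.04787² + 0.03191² + 0.06383² + 0.68617² + 0.0266² + 0.03723² = 0.00011 + 0.00555 + 0.00045 + 0.00229 + 0.00102 + 0.00407 + 0.47083 + 0.00071 + 0.00139 = 0.48642.
So 1/D = 2.0558, i.e. 2.06 to 2 decimal places.

2.06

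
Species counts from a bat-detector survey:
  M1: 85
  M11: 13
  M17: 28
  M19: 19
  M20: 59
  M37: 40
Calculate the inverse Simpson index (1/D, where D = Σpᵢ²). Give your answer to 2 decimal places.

Total N = 85+13+28+19+59+40 = 244, so the proportions are 0.348361, 0.053279, 0.114754, 0.077869, 0.241803, 0.163934 (working shown to 6 dp, full precision carried).
D = 0.348361² + 0.053279² + 0.114754² + 0.077869² + 0.241803² + 0.163934² = 0.121355 + 0.002839 + 0.013169 + 0.006064 + 0.058469 + 0.026874 = 0.228769.
So 1/D = 4.3712, i.e. 4.37 to 2 decimal places.

4.37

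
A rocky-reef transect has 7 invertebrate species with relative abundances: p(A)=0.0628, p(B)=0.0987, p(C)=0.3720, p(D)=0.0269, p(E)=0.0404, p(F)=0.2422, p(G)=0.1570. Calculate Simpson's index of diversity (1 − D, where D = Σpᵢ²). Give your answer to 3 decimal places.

D = 0.0628² + 0.0987² + 0.372² + 0.0269² + 0.0404² + 0.2422² + 0.157² = 0.00394 + 0.00974 + 0.13838 + 0.00072 + 0.00163 + 0.05866 + 0.02465 = 0.23774 (working shown to 5 dp, full precision carried).
So 1 − D = 0.76226, i.e. 0.762 to 3 decimal places.

0.762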